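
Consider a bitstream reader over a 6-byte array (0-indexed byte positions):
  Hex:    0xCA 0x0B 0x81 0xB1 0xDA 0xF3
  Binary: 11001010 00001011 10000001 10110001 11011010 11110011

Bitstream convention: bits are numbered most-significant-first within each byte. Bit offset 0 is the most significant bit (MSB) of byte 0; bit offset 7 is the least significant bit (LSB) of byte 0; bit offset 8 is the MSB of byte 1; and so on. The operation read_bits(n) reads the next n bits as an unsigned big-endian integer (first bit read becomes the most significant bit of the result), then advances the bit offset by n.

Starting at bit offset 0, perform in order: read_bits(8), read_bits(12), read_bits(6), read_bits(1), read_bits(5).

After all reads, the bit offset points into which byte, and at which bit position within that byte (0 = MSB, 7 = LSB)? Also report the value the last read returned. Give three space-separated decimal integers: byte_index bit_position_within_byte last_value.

Read 1: bits[0:8] width=8 -> value=202 (bin 11001010); offset now 8 = byte 1 bit 0; 40 bits remain
Read 2: bits[8:20] width=12 -> value=184 (bin 000010111000); offset now 20 = byte 2 bit 4; 28 bits remain
Read 3: bits[20:26] width=6 -> value=6 (bin 000110); offset now 26 = byte 3 bit 2; 22 bits remain
Read 4: bits[26:27] width=1 -> value=1 (bin 1); offset now 27 = byte 3 bit 3; 21 bits remain
Read 5: bits[27:32] width=5 -> value=17 (bin 10001); offset now 32 = byte 4 bit 0; 16 bits remain

Answer: 4 0 17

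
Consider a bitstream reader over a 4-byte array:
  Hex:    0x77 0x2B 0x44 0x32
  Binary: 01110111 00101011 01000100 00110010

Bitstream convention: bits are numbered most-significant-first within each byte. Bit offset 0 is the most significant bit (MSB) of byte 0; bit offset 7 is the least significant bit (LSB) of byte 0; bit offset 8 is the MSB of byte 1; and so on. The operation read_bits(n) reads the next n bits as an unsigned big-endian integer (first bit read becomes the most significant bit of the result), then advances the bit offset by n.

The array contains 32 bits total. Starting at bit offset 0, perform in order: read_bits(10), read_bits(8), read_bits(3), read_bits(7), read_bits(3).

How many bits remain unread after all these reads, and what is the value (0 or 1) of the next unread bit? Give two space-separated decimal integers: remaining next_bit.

Answer: 1 0

Derivation:
Read 1: bits[0:10] width=10 -> value=476 (bin 0111011100); offset now 10 = byte 1 bit 2; 22 bits remain
Read 2: bits[10:18] width=8 -> value=173 (bin 10101101); offset now 18 = byte 2 bit 2; 14 bits remain
Read 3: bits[18:21] width=3 -> value=0 (bin 000); offset now 21 = byte 2 bit 5; 11 bits remain
Read 4: bits[21:28] width=7 -> value=67 (bin 1000011); offset now 28 = byte 3 bit 4; 4 bits remain
Read 5: bits[28:31] width=3 -> value=1 (bin 001); offset now 31 = byte 3 bit 7; 1 bits remain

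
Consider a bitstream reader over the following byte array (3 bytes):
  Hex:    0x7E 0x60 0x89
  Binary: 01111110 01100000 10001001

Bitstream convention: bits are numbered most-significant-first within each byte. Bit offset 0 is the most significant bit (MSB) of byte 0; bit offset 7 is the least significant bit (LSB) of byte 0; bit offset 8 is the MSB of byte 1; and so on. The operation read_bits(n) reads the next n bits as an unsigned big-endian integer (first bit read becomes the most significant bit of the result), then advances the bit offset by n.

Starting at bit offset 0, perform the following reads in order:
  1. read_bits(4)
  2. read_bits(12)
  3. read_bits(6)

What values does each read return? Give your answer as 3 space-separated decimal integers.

Answer: 7 3680 34

Derivation:
Read 1: bits[0:4] width=4 -> value=7 (bin 0111); offset now 4 = byte 0 bit 4; 20 bits remain
Read 2: bits[4:16] width=12 -> value=3680 (bin 111001100000); offset now 16 = byte 2 bit 0; 8 bits remain
Read 3: bits[16:22] width=6 -> value=34 (bin 100010); offset now 22 = byte 2 bit 6; 2 bits remain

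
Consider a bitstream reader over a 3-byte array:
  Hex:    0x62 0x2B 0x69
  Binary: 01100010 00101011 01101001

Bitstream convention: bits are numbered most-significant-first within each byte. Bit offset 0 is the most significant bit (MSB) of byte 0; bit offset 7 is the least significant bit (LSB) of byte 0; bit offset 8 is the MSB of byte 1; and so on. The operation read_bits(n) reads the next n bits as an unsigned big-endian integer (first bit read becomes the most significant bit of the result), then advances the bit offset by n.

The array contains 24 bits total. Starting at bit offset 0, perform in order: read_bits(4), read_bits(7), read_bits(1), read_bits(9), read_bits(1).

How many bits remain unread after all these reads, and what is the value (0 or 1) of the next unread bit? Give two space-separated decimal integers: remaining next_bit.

Read 1: bits[0:4] width=4 -> value=6 (bin 0110); offset now 4 = byte 0 bit 4; 20 bits remain
Read 2: bits[4:11] width=7 -> value=17 (bin 0010001); offset now 11 = byte 1 bit 3; 13 bits remain
Read 3: bits[11:12] width=1 -> value=0 (bin 0); offset now 12 = byte 1 bit 4; 12 bits remain
Read 4: bits[12:21] width=9 -> value=365 (bin 101101101); offset now 21 = byte 2 bit 5; 3 bits remain
Read 5: bits[21:22] width=1 -> value=0 (bin 0); offset now 22 = byte 2 bit 6; 2 bits remain

Answer: 2 0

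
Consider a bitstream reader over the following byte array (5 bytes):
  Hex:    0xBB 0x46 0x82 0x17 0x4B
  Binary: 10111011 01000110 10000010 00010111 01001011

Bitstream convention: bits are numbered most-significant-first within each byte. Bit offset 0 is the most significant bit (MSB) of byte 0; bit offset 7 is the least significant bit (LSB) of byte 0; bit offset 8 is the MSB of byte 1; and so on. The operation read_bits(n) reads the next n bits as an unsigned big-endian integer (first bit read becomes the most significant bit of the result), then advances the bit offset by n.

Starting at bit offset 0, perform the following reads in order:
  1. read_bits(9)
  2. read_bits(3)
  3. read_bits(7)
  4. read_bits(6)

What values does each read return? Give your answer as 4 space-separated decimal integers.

Read 1: bits[0:9] width=9 -> value=374 (bin 101110110); offset now 9 = byte 1 bit 1; 31 bits remain
Read 2: bits[9:12] width=3 -> value=4 (bin 100); offset now 12 = byte 1 bit 4; 28 bits remain
Read 3: bits[12:19] width=7 -> value=52 (bin 0110100); offset now 19 = byte 2 bit 3; 21 bits remain
Read 4: bits[19:25] width=6 -> value=4 (bin 000100); offset now 25 = byte 3 bit 1; 15 bits remain

Answer: 374 4 52 4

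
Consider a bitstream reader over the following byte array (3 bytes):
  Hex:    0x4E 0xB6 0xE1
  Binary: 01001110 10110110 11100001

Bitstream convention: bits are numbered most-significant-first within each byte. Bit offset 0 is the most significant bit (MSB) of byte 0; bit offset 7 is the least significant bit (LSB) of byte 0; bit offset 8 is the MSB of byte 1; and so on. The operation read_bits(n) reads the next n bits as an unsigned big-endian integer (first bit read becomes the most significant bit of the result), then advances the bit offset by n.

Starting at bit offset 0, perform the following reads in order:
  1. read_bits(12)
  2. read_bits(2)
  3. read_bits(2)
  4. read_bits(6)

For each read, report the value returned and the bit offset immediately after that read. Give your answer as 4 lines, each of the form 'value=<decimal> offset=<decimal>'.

Read 1: bits[0:12] width=12 -> value=1259 (bin 010011101011); offset now 12 = byte 1 bit 4; 12 bits remain
Read 2: bits[12:14] width=2 -> value=1 (bin 01); offset now 14 = byte 1 bit 6; 10 bits remain
Read 3: bits[14:16] width=2 -> value=2 (bin 10); offset now 16 = byte 2 bit 0; 8 bits remain
Read 4: bits[16:22] width=6 -> value=56 (bin 111000); offset now 22 = byte 2 bit 6; 2 bits remain

Answer: value=1259 offset=12
value=1 offset=14
value=2 offset=16
value=56 offset=22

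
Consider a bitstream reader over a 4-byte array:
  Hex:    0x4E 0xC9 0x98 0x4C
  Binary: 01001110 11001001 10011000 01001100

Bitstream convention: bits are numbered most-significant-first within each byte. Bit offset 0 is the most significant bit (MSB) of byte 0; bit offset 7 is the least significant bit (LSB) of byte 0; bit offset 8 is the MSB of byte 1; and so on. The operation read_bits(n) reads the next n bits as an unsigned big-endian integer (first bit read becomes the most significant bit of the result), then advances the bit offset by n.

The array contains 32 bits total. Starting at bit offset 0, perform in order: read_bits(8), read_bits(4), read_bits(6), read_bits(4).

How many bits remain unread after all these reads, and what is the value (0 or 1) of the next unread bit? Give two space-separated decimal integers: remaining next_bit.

Answer: 10 0

Derivation:
Read 1: bits[0:8] width=8 -> value=78 (bin 01001110); offset now 8 = byte 1 bit 0; 24 bits remain
Read 2: bits[8:12] width=4 -> value=12 (bin 1100); offset now 12 = byte 1 bit 4; 20 bits remain
Read 3: bits[12:18] width=6 -> value=38 (bin 100110); offset now 18 = byte 2 bit 2; 14 bits remain
Read 4: bits[18:22] width=4 -> value=6 (bin 0110); offset now 22 = byte 2 bit 6; 10 bits remain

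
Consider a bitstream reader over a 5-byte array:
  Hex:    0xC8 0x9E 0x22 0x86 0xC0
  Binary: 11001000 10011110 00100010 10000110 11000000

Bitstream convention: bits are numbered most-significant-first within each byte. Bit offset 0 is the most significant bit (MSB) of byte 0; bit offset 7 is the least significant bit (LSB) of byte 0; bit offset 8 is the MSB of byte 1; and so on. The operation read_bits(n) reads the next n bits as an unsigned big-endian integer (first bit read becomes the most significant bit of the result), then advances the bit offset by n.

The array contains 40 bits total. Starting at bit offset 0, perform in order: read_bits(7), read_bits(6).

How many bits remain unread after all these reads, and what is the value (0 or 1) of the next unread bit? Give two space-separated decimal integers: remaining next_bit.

Answer: 27 1

Derivation:
Read 1: bits[0:7] width=7 -> value=100 (bin 1100100); offset now 7 = byte 0 bit 7; 33 bits remain
Read 2: bits[7:13] width=6 -> value=19 (bin 010011); offset now 13 = byte 1 bit 5; 27 bits remain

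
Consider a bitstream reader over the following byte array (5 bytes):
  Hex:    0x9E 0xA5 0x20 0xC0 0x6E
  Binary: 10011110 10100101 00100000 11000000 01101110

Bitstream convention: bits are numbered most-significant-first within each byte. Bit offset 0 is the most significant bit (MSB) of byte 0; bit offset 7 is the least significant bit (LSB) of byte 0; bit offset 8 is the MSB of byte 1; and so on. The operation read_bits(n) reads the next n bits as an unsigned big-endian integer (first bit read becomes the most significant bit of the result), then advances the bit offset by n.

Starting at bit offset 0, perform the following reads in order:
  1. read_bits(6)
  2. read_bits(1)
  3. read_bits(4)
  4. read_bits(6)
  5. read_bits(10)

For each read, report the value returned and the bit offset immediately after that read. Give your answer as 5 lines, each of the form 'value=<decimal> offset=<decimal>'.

Read 1: bits[0:6] width=6 -> value=39 (bin 100111); offset now 6 = byte 0 bit 6; 34 bits remain
Read 2: bits[6:7] width=1 -> value=1 (bin 1); offset now 7 = byte 0 bit 7; 33 bits remain
Read 3: bits[7:11] width=4 -> value=5 (bin 0101); offset now 11 = byte 1 bit 3; 29 bits remain
Read 4: bits[11:17] width=6 -> value=10 (bin 001010); offset now 17 = byte 2 bit 1; 23 bits remain
Read 5: bits[17:27] width=10 -> value=262 (bin 0100000110); offset now 27 = byte 3 bit 3; 13 bits remain

Answer: value=39 offset=6
value=1 offset=7
value=5 offset=11
value=10 offset=17
value=262 offset=27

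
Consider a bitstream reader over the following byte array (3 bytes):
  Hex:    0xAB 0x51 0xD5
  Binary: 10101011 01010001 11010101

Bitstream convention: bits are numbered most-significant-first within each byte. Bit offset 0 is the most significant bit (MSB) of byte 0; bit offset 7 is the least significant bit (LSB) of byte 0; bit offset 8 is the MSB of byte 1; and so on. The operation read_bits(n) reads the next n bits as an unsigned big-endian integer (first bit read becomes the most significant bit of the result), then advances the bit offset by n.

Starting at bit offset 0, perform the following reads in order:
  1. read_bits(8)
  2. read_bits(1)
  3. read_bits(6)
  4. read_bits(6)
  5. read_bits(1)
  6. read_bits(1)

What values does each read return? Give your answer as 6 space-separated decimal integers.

Answer: 171 0 40 58 1 0

Derivation:
Read 1: bits[0:8] width=8 -> value=171 (bin 10101011); offset now 8 = byte 1 bit 0; 16 bits remain
Read 2: bits[8:9] width=1 -> value=0 (bin 0); offset now 9 = byte 1 bit 1; 15 bits remain
Read 3: bits[9:15] width=6 -> value=40 (bin 101000); offset now 15 = byte 1 bit 7; 9 bits remain
Read 4: bits[15:21] width=6 -> value=58 (bin 111010); offset now 21 = byte 2 bit 5; 3 bits remain
Read 5: bits[21:22] width=1 -> value=1 (bin 1); offset now 22 = byte 2 bit 6; 2 bits remain
Read 6: bits[22:23] width=1 -> value=0 (bin 0); offset now 23 = byte 2 bit 7; 1 bits remain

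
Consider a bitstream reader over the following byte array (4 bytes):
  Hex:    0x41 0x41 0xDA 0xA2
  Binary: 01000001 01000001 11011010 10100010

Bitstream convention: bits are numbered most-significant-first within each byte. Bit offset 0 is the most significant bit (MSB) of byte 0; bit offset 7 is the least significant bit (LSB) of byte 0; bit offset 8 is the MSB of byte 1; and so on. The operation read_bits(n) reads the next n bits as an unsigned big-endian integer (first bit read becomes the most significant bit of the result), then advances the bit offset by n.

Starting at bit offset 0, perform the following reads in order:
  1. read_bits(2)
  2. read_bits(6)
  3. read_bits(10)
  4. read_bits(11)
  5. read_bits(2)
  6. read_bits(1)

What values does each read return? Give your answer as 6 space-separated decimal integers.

Answer: 1 1 263 852 1 0

Derivation:
Read 1: bits[0:2] width=2 -> value=1 (bin 01); offset now 2 = byte 0 bit 2; 30 bits remain
Read 2: bits[2:8] width=6 -> value=1 (bin 000001); offset now 8 = byte 1 bit 0; 24 bits remain
Read 3: bits[8:18] width=10 -> value=263 (bin 0100000111); offset now 18 = byte 2 bit 2; 14 bits remain
Read 4: bits[18:29] width=11 -> value=852 (bin 01101010100); offset now 29 = byte 3 bit 5; 3 bits remain
Read 5: bits[29:31] width=2 -> value=1 (bin 01); offset now 31 = byte 3 bit 7; 1 bits remain
Read 6: bits[31:32] width=1 -> value=0 (bin 0); offset now 32 = byte 4 bit 0; 0 bits remain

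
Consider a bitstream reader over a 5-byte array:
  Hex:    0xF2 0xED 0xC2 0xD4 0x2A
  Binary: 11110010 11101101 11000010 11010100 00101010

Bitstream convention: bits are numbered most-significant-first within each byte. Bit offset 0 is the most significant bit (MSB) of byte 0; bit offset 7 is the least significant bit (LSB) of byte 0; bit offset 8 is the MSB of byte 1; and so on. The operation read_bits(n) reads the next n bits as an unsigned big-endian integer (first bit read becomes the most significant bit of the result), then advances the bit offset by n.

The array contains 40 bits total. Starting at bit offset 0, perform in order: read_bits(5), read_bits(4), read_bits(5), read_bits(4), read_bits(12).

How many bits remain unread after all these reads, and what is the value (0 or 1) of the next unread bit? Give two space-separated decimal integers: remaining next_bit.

Read 1: bits[0:5] width=5 -> value=30 (bin 11110); offset now 5 = byte 0 bit 5; 35 bits remain
Read 2: bits[5:9] width=4 -> value=5 (bin 0101); offset now 9 = byte 1 bit 1; 31 bits remain
Read 3: bits[9:14] width=5 -> value=27 (bin 11011); offset now 14 = byte 1 bit 6; 26 bits remain
Read 4: bits[14:18] width=4 -> value=7 (bin 0111); offset now 18 = byte 2 bit 2; 22 bits remain
Read 5: bits[18:30] width=12 -> value=181 (bin 000010110101); offset now 30 = byte 3 bit 6; 10 bits remain

Answer: 10 0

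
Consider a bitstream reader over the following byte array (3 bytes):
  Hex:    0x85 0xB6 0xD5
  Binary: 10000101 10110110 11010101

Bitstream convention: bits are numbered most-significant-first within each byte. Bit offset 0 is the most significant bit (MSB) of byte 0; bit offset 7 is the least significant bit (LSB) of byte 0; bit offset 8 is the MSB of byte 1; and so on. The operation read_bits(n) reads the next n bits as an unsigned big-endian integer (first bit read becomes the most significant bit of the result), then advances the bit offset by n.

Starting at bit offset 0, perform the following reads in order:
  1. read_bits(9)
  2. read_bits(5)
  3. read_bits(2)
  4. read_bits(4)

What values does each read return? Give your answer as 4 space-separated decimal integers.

Read 1: bits[0:9] width=9 -> value=267 (bin 100001011); offset now 9 = byte 1 bit 1; 15 bits remain
Read 2: bits[9:14] width=5 -> value=13 (bin 01101); offset now 14 = byte 1 bit 6; 10 bits remain
Read 3: bits[14:16] width=2 -> value=2 (bin 10); offset now 16 = byte 2 bit 0; 8 bits remain
Read 4: bits[16:20] width=4 -> value=13 (bin 1101); offset now 20 = byte 2 bit 4; 4 bits remain

Answer: 267 13 2 13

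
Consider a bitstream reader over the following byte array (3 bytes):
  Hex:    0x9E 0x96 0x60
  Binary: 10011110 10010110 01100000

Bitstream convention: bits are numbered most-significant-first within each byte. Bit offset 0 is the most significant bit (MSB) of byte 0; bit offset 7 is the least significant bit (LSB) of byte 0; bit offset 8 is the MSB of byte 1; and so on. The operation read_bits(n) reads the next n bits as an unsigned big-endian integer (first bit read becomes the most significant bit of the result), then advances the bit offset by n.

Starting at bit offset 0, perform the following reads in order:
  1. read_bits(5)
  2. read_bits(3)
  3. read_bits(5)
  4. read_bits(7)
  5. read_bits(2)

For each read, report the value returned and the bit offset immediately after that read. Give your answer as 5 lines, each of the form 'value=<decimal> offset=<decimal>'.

Read 1: bits[0:5] width=5 -> value=19 (bin 10011); offset now 5 = byte 0 bit 5; 19 bits remain
Read 2: bits[5:8] width=3 -> value=6 (bin 110); offset now 8 = byte 1 bit 0; 16 bits remain
Read 3: bits[8:13] width=5 -> value=18 (bin 10010); offset now 13 = byte 1 bit 5; 11 bits remain
Read 4: bits[13:20] width=7 -> value=102 (bin 1100110); offset now 20 = byte 2 bit 4; 4 bits remain
Read 5: bits[20:22] width=2 -> value=0 (bin 00); offset now 22 = byte 2 bit 6; 2 bits remain

Answer: value=19 offset=5
value=6 offset=8
value=18 offset=13
value=102 offset=20
value=0 offset=22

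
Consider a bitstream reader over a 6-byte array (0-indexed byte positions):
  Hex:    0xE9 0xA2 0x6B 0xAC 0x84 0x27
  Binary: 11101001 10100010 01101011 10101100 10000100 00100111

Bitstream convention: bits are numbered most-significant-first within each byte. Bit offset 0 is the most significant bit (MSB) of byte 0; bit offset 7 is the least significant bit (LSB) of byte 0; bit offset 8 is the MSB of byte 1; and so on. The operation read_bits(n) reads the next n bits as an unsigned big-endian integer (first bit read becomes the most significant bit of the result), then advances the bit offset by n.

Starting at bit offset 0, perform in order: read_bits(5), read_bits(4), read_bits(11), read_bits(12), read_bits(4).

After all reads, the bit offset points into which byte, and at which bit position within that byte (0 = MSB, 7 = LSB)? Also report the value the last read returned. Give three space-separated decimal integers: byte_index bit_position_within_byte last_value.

Read 1: bits[0:5] width=5 -> value=29 (bin 11101); offset now 5 = byte 0 bit 5; 43 bits remain
Read 2: bits[5:9] width=4 -> value=3 (bin 0011); offset now 9 = byte 1 bit 1; 39 bits remain
Read 3: bits[9:20] width=11 -> value=550 (bin 01000100110); offset now 20 = byte 2 bit 4; 28 bits remain
Read 4: bits[20:32] width=12 -> value=2988 (bin 101110101100); offset now 32 = byte 4 bit 0; 16 bits remain
Read 5: bits[32:36] width=4 -> value=8 (bin 1000); offset now 36 = byte 4 bit 4; 12 bits remain

Answer: 4 4 8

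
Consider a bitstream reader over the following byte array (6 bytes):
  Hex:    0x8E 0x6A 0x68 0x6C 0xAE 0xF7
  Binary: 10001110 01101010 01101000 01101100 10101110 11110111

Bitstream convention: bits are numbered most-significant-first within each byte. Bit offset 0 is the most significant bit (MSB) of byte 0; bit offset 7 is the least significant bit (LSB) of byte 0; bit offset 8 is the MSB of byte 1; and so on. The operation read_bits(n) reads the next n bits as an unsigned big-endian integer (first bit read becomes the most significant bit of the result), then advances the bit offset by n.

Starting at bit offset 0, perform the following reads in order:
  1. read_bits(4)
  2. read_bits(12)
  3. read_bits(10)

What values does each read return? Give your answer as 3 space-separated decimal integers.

Read 1: bits[0:4] width=4 -> value=8 (bin 1000); offset now 4 = byte 0 bit 4; 44 bits remain
Read 2: bits[4:16] width=12 -> value=3690 (bin 111001101010); offset now 16 = byte 2 bit 0; 32 bits remain
Read 3: bits[16:26] width=10 -> value=417 (bin 0110100001); offset now 26 = byte 3 bit 2; 22 bits remain

Answer: 8 3690 417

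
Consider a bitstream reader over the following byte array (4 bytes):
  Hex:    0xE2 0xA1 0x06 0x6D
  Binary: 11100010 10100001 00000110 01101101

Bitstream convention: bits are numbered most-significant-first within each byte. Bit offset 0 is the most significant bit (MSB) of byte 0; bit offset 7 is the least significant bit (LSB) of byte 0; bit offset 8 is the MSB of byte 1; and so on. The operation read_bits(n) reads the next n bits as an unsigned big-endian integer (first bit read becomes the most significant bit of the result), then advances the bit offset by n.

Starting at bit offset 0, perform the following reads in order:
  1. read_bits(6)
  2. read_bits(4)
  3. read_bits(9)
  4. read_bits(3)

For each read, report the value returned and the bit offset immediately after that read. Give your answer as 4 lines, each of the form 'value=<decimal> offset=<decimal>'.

Answer: value=56 offset=6
value=10 offset=10
value=264 offset=19
value=1 offset=22

Derivation:
Read 1: bits[0:6] width=6 -> value=56 (bin 111000); offset now 6 = byte 0 bit 6; 26 bits remain
Read 2: bits[6:10] width=4 -> value=10 (bin 1010); offset now 10 = byte 1 bit 2; 22 bits remain
Read 3: bits[10:19] width=9 -> value=264 (bin 100001000); offset now 19 = byte 2 bit 3; 13 bits remain
Read 4: bits[19:22] width=3 -> value=1 (bin 001); offset now 22 = byte 2 bit 6; 10 bits remain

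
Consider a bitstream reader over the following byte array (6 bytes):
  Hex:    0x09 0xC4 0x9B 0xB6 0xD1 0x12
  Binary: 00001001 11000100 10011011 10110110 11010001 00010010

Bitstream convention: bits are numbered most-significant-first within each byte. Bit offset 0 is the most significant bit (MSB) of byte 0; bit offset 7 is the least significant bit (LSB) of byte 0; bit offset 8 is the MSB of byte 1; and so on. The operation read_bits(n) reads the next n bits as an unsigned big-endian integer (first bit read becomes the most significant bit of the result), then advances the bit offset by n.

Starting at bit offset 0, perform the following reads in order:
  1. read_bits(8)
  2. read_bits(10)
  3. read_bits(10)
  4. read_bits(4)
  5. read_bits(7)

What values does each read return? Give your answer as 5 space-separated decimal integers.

Read 1: bits[0:8] width=8 -> value=9 (bin 00001001); offset now 8 = byte 1 bit 0; 40 bits remain
Read 2: bits[8:18] width=10 -> value=786 (bin 1100010010); offset now 18 = byte 2 bit 2; 30 bits remain
Read 3: bits[18:28] width=10 -> value=443 (bin 0110111011); offset now 28 = byte 3 bit 4; 20 bits remain
Read 4: bits[28:32] width=4 -> value=6 (bin 0110); offset now 32 = byte 4 bit 0; 16 bits remain
Read 5: bits[32:39] width=7 -> value=104 (bin 1101000); offset now 39 = byte 4 bit 7; 9 bits remain

Answer: 9 786 443 6 104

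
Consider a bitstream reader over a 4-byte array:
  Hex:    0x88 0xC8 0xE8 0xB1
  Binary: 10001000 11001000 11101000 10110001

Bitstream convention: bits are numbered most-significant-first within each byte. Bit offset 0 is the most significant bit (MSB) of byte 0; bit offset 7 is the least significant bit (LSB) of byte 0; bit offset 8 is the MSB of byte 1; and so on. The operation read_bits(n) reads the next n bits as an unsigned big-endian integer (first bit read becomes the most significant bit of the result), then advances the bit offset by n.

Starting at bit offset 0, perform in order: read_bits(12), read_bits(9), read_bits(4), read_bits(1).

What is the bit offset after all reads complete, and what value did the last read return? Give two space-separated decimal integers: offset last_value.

Read 1: bits[0:12] width=12 -> value=2188 (bin 100010001100); offset now 12 = byte 1 bit 4; 20 bits remain
Read 2: bits[12:21] width=9 -> value=285 (bin 100011101); offset now 21 = byte 2 bit 5; 11 bits remain
Read 3: bits[21:25] width=4 -> value=1 (bin 0001); offset now 25 = byte 3 bit 1; 7 bits remain
Read 4: bits[25:26] width=1 -> value=0 (bin 0); offset now 26 = byte 3 bit 2; 6 bits remain

Answer: 26 0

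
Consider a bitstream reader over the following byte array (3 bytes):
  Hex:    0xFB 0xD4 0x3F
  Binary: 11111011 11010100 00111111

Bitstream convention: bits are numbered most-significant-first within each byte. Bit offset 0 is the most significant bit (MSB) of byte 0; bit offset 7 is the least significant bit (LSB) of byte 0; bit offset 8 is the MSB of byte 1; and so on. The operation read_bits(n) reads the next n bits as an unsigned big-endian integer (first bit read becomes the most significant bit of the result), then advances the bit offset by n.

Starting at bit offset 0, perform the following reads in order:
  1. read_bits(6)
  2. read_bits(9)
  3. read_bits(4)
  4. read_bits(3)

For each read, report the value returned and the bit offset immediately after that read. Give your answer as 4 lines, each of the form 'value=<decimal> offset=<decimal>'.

Read 1: bits[0:6] width=6 -> value=62 (bin 111110); offset now 6 = byte 0 bit 6; 18 bits remain
Read 2: bits[6:15] width=9 -> value=490 (bin 111101010); offset now 15 = byte 1 bit 7; 9 bits remain
Read 3: bits[15:19] width=4 -> value=1 (bin 0001); offset now 19 = byte 2 bit 3; 5 bits remain
Read 4: bits[19:22] width=3 -> value=7 (bin 111); offset now 22 = byte 2 bit 6; 2 bits remain

Answer: value=62 offset=6
value=490 offset=15
value=1 offset=19
value=7 offset=22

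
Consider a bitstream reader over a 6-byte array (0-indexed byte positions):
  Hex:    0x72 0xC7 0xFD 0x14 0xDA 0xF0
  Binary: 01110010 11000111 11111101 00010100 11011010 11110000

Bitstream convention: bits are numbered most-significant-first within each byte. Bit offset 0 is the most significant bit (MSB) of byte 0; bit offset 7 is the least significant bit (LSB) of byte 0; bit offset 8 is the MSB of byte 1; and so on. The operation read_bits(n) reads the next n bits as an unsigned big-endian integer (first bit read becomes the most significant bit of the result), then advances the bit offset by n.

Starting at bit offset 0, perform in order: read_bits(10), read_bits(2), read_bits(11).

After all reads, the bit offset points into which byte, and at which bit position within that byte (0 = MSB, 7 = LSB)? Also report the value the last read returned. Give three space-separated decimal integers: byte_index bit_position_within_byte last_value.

Answer: 2 7 1022

Derivation:
Read 1: bits[0:10] width=10 -> value=459 (bin 0111001011); offset now 10 = byte 1 bit 2; 38 bits remain
Read 2: bits[10:12] width=2 -> value=0 (bin 00); offset now 12 = byte 1 bit 4; 36 bits remain
Read 3: bits[12:23] width=11 -> value=1022 (bin 01111111110); offset now 23 = byte 2 bit 7; 25 bits remain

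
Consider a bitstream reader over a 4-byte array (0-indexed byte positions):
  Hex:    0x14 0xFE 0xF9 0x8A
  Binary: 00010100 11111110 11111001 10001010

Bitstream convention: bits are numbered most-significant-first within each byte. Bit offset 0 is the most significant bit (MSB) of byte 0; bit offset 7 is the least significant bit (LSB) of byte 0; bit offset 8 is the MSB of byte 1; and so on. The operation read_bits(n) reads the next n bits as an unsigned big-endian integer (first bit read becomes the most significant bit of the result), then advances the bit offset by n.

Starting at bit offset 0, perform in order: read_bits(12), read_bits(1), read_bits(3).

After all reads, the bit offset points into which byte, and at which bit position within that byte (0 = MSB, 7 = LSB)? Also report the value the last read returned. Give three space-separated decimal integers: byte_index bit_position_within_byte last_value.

Answer: 2 0 6

Derivation:
Read 1: bits[0:12] width=12 -> value=335 (bin 000101001111); offset now 12 = byte 1 bit 4; 20 bits remain
Read 2: bits[12:13] width=1 -> value=1 (bin 1); offset now 13 = byte 1 bit 5; 19 bits remain
Read 3: bits[13:16] width=3 -> value=6 (bin 110); offset now 16 = byte 2 bit 0; 16 bits remain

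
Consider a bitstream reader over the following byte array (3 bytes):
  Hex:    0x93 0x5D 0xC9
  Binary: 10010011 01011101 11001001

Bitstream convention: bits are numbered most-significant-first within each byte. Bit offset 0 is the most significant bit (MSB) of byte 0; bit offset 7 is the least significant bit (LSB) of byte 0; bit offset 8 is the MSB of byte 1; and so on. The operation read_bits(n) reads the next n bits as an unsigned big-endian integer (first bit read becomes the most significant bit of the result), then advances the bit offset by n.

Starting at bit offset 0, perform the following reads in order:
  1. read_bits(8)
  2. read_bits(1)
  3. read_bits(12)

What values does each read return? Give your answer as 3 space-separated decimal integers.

Answer: 147 0 3001

Derivation:
Read 1: bits[0:8] width=8 -> value=147 (bin 10010011); offset now 8 = byte 1 bit 0; 16 bits remain
Read 2: bits[8:9] width=1 -> value=0 (bin 0); offset now 9 = byte 1 bit 1; 15 bits remain
Read 3: bits[9:21] width=12 -> value=3001 (bin 101110111001); offset now 21 = byte 2 bit 5; 3 bits remain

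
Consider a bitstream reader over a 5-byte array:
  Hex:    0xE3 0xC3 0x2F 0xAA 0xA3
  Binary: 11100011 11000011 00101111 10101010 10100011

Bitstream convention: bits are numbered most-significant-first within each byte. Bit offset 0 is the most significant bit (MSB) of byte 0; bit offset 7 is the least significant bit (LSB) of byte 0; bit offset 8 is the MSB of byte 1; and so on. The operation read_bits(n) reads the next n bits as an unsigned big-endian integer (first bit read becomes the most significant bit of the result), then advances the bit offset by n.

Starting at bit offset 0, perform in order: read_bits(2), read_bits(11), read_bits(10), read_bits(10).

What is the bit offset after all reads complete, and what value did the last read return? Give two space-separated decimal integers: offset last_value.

Read 1: bits[0:2] width=2 -> value=3 (bin 11); offset now 2 = byte 0 bit 2; 38 bits remain
Read 2: bits[2:13] width=11 -> value=1144 (bin 10001111000); offset now 13 = byte 1 bit 5; 27 bits remain
Read 3: bits[13:23] width=10 -> value=407 (bin 0110010111); offset now 23 = byte 2 bit 7; 17 bits remain
Read 4: bits[23:33] width=10 -> value=853 (bin 1101010101); offset now 33 = byte 4 bit 1; 7 bits remain

Answer: 33 853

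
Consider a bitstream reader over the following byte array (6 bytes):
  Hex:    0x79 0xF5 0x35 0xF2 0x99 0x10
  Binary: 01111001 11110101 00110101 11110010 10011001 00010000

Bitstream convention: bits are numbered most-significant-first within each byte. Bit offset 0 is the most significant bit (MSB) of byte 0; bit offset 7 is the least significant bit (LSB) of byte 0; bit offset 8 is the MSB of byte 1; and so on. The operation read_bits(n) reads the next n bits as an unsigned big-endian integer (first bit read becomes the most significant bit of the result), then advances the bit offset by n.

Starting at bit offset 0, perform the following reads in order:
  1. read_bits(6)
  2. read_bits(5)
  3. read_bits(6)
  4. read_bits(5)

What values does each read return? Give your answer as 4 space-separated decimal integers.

Answer: 30 15 42 13

Derivation:
Read 1: bits[0:6] width=6 -> value=30 (bin 011110); offset now 6 = byte 0 bit 6; 42 bits remain
Read 2: bits[6:11] width=5 -> value=15 (bin 01111); offset now 11 = byte 1 bit 3; 37 bits remain
Read 3: bits[11:17] width=6 -> value=42 (bin 101010); offset now 17 = byte 2 bit 1; 31 bits remain
Read 4: bits[17:22] width=5 -> value=13 (bin 01101); offset now 22 = byte 2 bit 6; 26 bits remain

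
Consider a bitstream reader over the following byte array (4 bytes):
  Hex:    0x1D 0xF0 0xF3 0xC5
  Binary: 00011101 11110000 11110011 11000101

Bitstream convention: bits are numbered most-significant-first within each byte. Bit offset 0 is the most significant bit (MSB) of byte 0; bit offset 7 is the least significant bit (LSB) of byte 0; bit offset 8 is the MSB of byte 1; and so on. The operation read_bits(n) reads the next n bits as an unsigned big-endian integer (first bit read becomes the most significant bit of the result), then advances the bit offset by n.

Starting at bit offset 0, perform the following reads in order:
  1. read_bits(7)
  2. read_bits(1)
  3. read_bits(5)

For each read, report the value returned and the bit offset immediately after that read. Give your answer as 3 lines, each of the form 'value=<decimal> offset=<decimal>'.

Read 1: bits[0:7] width=7 -> value=14 (bin 0001110); offset now 7 = byte 0 bit 7; 25 bits remain
Read 2: bits[7:8] width=1 -> value=1 (bin 1); offset now 8 = byte 1 bit 0; 24 bits remain
Read 3: bits[8:13] width=5 -> value=30 (bin 11110); offset now 13 = byte 1 bit 5; 19 bits remain

Answer: value=14 offset=7
value=1 offset=8
value=30 offset=13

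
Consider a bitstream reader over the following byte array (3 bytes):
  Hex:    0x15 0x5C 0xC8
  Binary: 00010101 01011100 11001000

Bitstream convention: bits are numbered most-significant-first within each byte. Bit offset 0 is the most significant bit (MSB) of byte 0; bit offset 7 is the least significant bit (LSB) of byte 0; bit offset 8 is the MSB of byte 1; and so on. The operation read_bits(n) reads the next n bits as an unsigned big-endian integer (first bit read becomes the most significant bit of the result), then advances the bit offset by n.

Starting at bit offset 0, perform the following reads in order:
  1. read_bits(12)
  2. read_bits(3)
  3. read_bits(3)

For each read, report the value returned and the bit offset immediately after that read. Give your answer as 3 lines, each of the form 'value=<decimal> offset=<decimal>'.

Read 1: bits[0:12] width=12 -> value=341 (bin 000101010101); offset now 12 = byte 1 bit 4; 12 bits remain
Read 2: bits[12:15] width=3 -> value=6 (bin 110); offset now 15 = byte 1 bit 7; 9 bits remain
Read 3: bits[15:18] width=3 -> value=3 (bin 011); offset now 18 = byte 2 bit 2; 6 bits remain

Answer: value=341 offset=12
value=6 offset=15
value=3 offset=18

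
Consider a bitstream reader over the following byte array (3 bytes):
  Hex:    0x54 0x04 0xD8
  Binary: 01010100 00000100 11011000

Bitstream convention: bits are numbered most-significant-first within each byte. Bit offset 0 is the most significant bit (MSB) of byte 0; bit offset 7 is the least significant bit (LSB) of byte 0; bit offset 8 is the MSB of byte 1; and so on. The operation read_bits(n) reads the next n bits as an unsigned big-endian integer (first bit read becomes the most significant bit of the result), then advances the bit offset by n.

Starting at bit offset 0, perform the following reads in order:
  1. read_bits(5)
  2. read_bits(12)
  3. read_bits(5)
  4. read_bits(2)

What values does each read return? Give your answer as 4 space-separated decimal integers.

Answer: 10 2057 22 0

Derivation:
Read 1: bits[0:5] width=5 -> value=10 (bin 01010); offset now 5 = byte 0 bit 5; 19 bits remain
Read 2: bits[5:17] width=12 -> value=2057 (bin 100000001001); offset now 17 = byte 2 bit 1; 7 bits remain
Read 3: bits[17:22] width=5 -> value=22 (bin 10110); offset now 22 = byte 2 bit 6; 2 bits remain
Read 4: bits[22:24] width=2 -> value=0 (bin 00); offset now 24 = byte 3 bit 0; 0 bits remain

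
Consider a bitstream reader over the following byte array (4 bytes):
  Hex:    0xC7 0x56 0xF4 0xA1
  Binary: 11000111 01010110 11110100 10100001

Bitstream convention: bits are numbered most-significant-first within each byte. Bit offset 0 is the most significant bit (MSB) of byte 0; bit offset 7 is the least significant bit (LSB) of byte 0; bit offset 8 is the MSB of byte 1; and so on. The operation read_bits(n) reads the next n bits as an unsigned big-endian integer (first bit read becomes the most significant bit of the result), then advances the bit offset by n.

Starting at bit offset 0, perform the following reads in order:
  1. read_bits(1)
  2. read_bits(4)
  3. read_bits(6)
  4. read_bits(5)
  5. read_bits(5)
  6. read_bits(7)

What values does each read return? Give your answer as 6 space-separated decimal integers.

Answer: 1 8 58 22 30 74

Derivation:
Read 1: bits[0:1] width=1 -> value=1 (bin 1); offset now 1 = byte 0 bit 1; 31 bits remain
Read 2: bits[1:5] width=4 -> value=8 (bin 1000); offset now 5 = byte 0 bit 5; 27 bits remain
Read 3: bits[5:11] width=6 -> value=58 (bin 111010); offset now 11 = byte 1 bit 3; 21 bits remain
Read 4: bits[11:16] width=5 -> value=22 (bin 10110); offset now 16 = byte 2 bit 0; 16 bits remain
Read 5: bits[16:21] width=5 -> value=30 (bin 11110); offset now 21 = byte 2 bit 5; 11 bits remain
Read 6: bits[21:28] width=7 -> value=74 (bin 1001010); offset now 28 = byte 3 bit 4; 4 bits remain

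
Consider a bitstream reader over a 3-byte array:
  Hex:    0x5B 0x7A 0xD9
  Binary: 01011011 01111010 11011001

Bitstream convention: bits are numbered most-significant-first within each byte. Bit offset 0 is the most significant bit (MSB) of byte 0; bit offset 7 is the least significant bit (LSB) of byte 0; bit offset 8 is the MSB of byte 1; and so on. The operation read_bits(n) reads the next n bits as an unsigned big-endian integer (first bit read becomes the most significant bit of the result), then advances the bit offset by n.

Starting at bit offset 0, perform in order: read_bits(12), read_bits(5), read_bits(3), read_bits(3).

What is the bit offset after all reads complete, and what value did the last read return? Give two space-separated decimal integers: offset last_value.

Read 1: bits[0:12] width=12 -> value=1463 (bin 010110110111); offset now 12 = byte 1 bit 4; 12 bits remain
Read 2: bits[12:17] width=5 -> value=21 (bin 10101); offset now 17 = byte 2 bit 1; 7 bits remain
Read 3: bits[17:20] width=3 -> value=5 (bin 101); offset now 20 = byte 2 bit 4; 4 bits remain
Read 4: bits[20:23] width=3 -> value=4 (bin 100); offset now 23 = byte 2 bit 7; 1 bits remain

Answer: 23 4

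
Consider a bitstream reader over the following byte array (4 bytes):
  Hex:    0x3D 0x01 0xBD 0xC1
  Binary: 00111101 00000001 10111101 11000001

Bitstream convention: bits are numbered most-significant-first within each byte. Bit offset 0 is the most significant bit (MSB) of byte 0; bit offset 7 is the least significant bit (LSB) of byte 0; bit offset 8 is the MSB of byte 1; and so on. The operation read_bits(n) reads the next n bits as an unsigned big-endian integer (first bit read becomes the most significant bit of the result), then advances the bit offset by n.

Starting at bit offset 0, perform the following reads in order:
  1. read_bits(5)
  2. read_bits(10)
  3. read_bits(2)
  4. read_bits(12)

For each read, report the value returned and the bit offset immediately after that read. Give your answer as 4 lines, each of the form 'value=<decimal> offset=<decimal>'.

Read 1: bits[0:5] width=5 -> value=7 (bin 00111); offset now 5 = byte 0 bit 5; 27 bits remain
Read 2: bits[5:15] width=10 -> value=640 (bin 1010000000); offset now 15 = byte 1 bit 7; 17 bits remain
Read 3: bits[15:17] width=2 -> value=3 (bin 11); offset now 17 = byte 2 bit 1; 15 bits remain
Read 4: bits[17:29] width=12 -> value=1976 (bin 011110111000); offset now 29 = byte 3 bit 5; 3 bits remain

Answer: value=7 offset=5
value=640 offset=15
value=3 offset=17
value=1976 offset=29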